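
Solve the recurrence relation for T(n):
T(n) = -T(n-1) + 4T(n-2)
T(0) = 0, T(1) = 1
Characteristic equation: x² + x - 4 = 0.
Discriminant Δ = (-1)² + 4·(4) = 17.
Roots r₁,₂ = (-1 ± √17)/2, so r₁ = - \frac{1}{2} + \frac{\sqrt{17}}{2}, r₂ = - \frac{\sqrt{17}}{2} - \frac{1}{2}.
General solution: T(n) = A·r₁^n + B·r₂^n.
From the initial conditions, A + B = 0 and r₁A + r₂B = 1.
Since r₁ - r₂ = √17: A = (1 - (0)r₂)/√17 = \frac{\sqrt{17}}{17}, and B = 0 - A = - \frac{\sqrt{17}}{17}.
So T(n) = \left(\frac{\sqrt{17}}{17}\right)\left(- \frac{1}{2} + \frac{\sqrt{17}}{2}\right)^n + \left(- \frac{\sqrt{17}}{17}\right)\left(- \frac{\sqrt{17}}{2} - \frac{1}{2}\right)^n.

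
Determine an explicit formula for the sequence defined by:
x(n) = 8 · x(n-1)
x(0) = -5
Pure geometric recurrence with ratio 8.
By induction x(n) = x(0) · (8)^n = - 5 \cdot 8^{n}.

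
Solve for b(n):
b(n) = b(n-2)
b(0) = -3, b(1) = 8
Characteristic equation: x² - 1 = 0, which factors as (x - (1))(x - (-1)) = 0.
Roots r₁ = 1, r₂ = -1 (distinct).
General solution: b(n) = A·(1)^n + B·(-1)^n.
From b(0) = -3: A + B = -3.
From b(1) = 8: A - B = 8.
Solving: A = \frac{5}{2}, B = - \frac{11}{2}.
So b(n) = \frac{5}{2} - \frac{11 \left(-1\right)^{n}}{2}.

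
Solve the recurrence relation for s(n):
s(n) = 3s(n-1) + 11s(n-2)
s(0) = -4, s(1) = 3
Characteristic equation: x² - 3x - 11 = 0.
Discriminant Δ = (3)² + 4·(11) = 53.
Roots r₁,₂ = (3 ± √53)/2, so r₁ = \frac{3}{2} + \frac{\sqrt{53}}{2}, r₂ = \frac{3}{2} - \frac{\sqrt{53}}{2}.
General solution: s(n) = A·r₁^n + B·r₂^n.
From the initial conditions, A + B = -4 and r₁A + r₂B = 3.
Since r₁ - r₂ = √53: A = (3 - (-4)r₂)/√53 = -2 + \frac{9 \sqrt{53}}{53}, and B = -4 - A = -2 - \frac{9 \sqrt{53}}{53}.
So s(n) = \left(-2 + \frac{9 \sqrt{53}}{53}\right)\left(\frac{3}{2} + \frac{\sqrt{53}}{2}\right)^n + \left(-2 - \frac{9 \sqrt{53}}{53}\right)\left(\frac{3}{2} - \frac{\sqrt{53}}{2}\right)^n.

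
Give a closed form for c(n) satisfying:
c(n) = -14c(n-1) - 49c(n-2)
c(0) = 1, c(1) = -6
Characteristic equation: x² + 14x + 49 = 0, which is (x - (-7))².
Repeated root r = -7.
General solution: c(n) = (A + Bn)·(-7)^n.
From c(0) = 1: A = 1.
From c(1) = -6: (A + B)·(-7) = -6 ⇒ B = - \frac{1}{7}.
So c(n) = \left(1 - \frac{n}{7}\right) \cdot (-7)^n.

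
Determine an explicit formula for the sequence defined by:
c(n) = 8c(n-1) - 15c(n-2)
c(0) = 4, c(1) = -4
Characteristic equation: x² - 8x + 15 = 0, which factors as (x - (3))(x - (5)) = 0.
Roots r₁ = 3, r₂ = 5 (distinct).
General solution: c(n) = A·(3)^n + B·(5)^n.
From c(0) = 4: A + B = 4.
From c(1) = -4: 3A + 5B = -4.
Solving: A = 12, B = -8.
So c(n) = 12 \cdot 3^{n} - 8 \cdot 5^{n}.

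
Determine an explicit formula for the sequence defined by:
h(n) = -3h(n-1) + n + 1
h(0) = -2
First-order linear with linear forcing.
Homogeneous solution: h_h(n) = A·(-3)^n.
Try particular h_p(n) = pn + q. Substituting:
  pn + q = -3(p(n-1) + q) + n + 1.
Matching the n-coefficient: p = -3p + 1 ⇒ p = \frac{1}{4}.
Matching constants: q = 3p - 3q + 1 ⇒ q = \frac{7}{16}.
General: h(n) = A·(-3)^n + \frac{n}{4} + \frac{7}{16}.
Apply h(0) = -2: A + \frac{7}{16} = -2 ⇒ A = - \frac{39}{16}.
So h(n) = - \frac{39 \left(-3\right)^{n}}{16} + \frac{n}{4} + \frac{7}{16}.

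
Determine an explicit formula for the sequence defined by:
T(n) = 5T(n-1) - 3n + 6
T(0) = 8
First-order linear with linear forcing.
Homogeneous solution: T_h(n) = A·(5)^n.
Try particular T_p(n) = pn + q. Substituting:
  pn + q = 5(p(n-1) + q) - 3n + 6.
Matching the n-coefficient: p = 5p - 3 ⇒ p = \frac{3}{4}.
Matching constants: q = -5p + 5q + 6 ⇒ q = - \frac{9}{16}.
General: T(n) = A·(5)^n + \frac{3 n}{4} - \frac{9}{16}.
Apply T(0) = 8: A - \frac{9}{16} = 8 ⇒ A = \frac{137}{16}.
So T(n) = \frac{137 \cdot 5^{n}}{16} + \frac{3 n}{4} - \frac{9}{16}.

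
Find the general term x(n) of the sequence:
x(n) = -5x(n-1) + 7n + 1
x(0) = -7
First-order linear with linear forcing.
Homogeneous solution: x_h(n) = A·(-5)^n.
Try particular x_p(n) = pn + q. Substituting:
  pn + q = -5(p(n-1) + q) + 7n + 1.
Matching the n-coefficient: p = -5p + 7 ⇒ p = \frac{7}{6}.
Matching constants: q = 5p - 5q + 1 ⇒ q = \frac{41}{36}.
General: x(n) = A·(-5)^n + \frac{7 n}{6} + \frac{41}{36}.
Apply x(0) = -7: A + \frac{41}{36} = -7 ⇒ A = - \frac{293}{36}.
So x(n) = - \frac{293 \left(-5\right)^{n}}{36} + \frac{7 n}{6} + \frac{41}{36}.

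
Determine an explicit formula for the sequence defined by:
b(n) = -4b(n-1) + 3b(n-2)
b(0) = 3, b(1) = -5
Characteristic equation: x² + 4x - 3 = 0.
Discriminant Δ = (-4)² + 4·(3) = 28.
Roots r₁,₂ = (-4 ± √28)/2, so r₁ = -2 + \sqrt{7}, r₂ = - \sqrt{7} - 2.
General solution: b(n) = A·r₁^n + B·r₂^n.
From the initial conditions, A + B = 3 and r₁A + r₂B = -5.
Since r₁ - r₂ = √28: A = (-5 - (3)r₂)/√28 = \frac{\sqrt{7}}{14} + \frac{3}{2}, and B = 3 - A = \frac{3}{2} - \frac{\sqrt{7}}{14}.
So b(n) = \left(\frac{\sqrt{7}}{14} + \frac{3}{2}\right)\left(-2 + \sqrt{7}\right)^n + \left(\frac{3}{2} - \frac{\sqrt{7}}{14}\right)\left(- \sqrt{7} - 2\right)^n.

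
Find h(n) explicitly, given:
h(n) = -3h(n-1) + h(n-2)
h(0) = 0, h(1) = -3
Characteristic equation: x² + 3x - 1 = 0.
Discriminant Δ = (-3)² + 4·(1) = 13.
Roots r₁,₂ = (-3 ± √13)/2, so r₁ = - \frac{3}{2} + \frac{\sqrt{13}}{2}, r₂ = - \frac{\sqrt{13}}{2} - \frac{3}{2}.
General solution: h(n) = A·r₁^n + B·r₂^n.
From the initial conditions, A + B = 0 and r₁A + r₂B = -3.
Since r₁ - r₂ = √13: A = (-3 - (0)r₂)/√13 = - \frac{3 \sqrt{13}}{13}, and B = 0 - A = \frac{3 \sqrt{13}}{13}.
So h(n) = \left(- \frac{3 \sqrt{13}}{13}\right)\left(- \frac{3}{2} + \frac{\sqrt{13}}{2}\right)^n + \left(\frac{3 \sqrt{13}}{13}\right)\left(- \frac{\sqrt{13}}{2} - \frac{3}{2}\right)^n.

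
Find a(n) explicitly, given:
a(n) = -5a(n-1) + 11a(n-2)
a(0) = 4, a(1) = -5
Characteristic equation: x² + 5x - 11 = 0.
Discriminant Δ = (-5)² + 4·(11) = 69.
Roots r₁,₂ = (-5 ± √69)/2, so r₁ = - \frac{5}{2} + \frac{\sqrt{69}}{2}, r₂ = - \frac{\sqrt{69}}{2} - \frac{5}{2}.
General solution: a(n) = A·r₁^n + B·r₂^n.
From the initial conditions, A + B = 4 and r₁A + r₂B = -5.
Since r₁ - r₂ = √69: A = (-5 - (4)r₂)/√69 = \frac{5 \sqrt{69}}{69} + 2, and B = 4 - A = 2 - \frac{5 \sqrt{69}}{69}.
So a(n) = \left(\frac{5 \sqrt{69}}{69} + 2\right)\left(- \frac{5}{2} + \frac{\sqrt{69}}{2}\right)^n + \left(2 - \frac{5 \sqrt{69}}{69}\right)\left(- \frac{\sqrt{69}}{2} - \frac{5}{2}\right)^n.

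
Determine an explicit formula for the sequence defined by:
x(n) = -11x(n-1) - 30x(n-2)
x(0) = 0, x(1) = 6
Characteristic equation: x² + 11x + 30 = 0, which factors as (x - (-5))(x - (-6)) = 0.
Roots r₁ = -5, r₂ = -6 (distinct).
General solution: x(n) = A·(-5)^n + B·(-6)^n.
From x(0) = 0: A + B = 0.
From x(1) = 6: -5A - 6B = 6.
Solving: A = 6, B = -6.
So x(n) = 6 \left(-5\right)^{n} - 6 \left(-6\right)^{n}.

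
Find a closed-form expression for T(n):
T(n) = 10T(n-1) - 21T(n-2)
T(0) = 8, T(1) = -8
Characteristic equation: x² - 10x + 21 = 0, which factors as (x - (3))(x - (7)) = 0.
Roots r₁ = 3, r₂ = 7 (distinct).
General solution: T(n) = A·(3)^n + B·(7)^n.
From T(0) = 8: A + B = 8.
From T(1) = -8: 3A + 7B = -8.
Solving: A = 16, B = -8.
So T(n) = 16 \cdot 3^{n} - 8 \cdot 7^{n}.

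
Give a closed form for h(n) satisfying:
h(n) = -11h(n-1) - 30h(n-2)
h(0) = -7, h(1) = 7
Characteristic equation: x² + 11x + 30 = 0, which factors as (x - (-5))(x - (-6)) = 0.
Roots r₁ = -5, r₂ = -6 (distinct).
General solution: h(n) = A·(-5)^n + B·(-6)^n.
From h(0) = -7: A + B = -7.
From h(1) = 7: -5A - 6B = 7.
Solving: A = -35, B = 28.
So h(n) = - 35 \left(-5\right)^{n} + 28 \left(-6\right)^{n}.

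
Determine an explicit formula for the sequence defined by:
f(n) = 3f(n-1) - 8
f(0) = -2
First-order linear non-homogeneous.
Homogeneous solution: f_h(n) = A·(3)^n.
Try constant particular solution f_p = K: K = 3K - 8 ⇒ K = 4.
General: f(n) = A·(3)^n + 4.
Apply f(0) = -2: A + 4 = -2 ⇒ A = -6.
So f(n) = 4 - 6 \cdot 3^{n}.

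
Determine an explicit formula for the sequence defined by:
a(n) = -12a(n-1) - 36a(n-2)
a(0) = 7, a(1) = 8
Characteristic equation: x² + 12x + 36 = 0, which is (x - (-6))².
Repeated root r = -6.
General solution: a(n) = (A + Bn)·(-6)^n.
From a(0) = 7: A = 7.
From a(1) = 8: (A + B)·(-6) = 8 ⇒ B = - \frac{25}{3}.
So a(n) = \left(7 - \frac{25 n}{3}\right) \cdot (-6)^n.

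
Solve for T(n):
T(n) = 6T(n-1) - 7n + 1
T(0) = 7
First-order linear with linear forcing.
Homogeneous solution: T_h(n) = A·(6)^n.
Try particular T_p(n) = pn + q. Substituting:
  pn + q = 6(p(n-1) + q) - 7n + 1.
Matching the n-coefficient: p = 6p - 7 ⇒ p = \frac{7}{5}.
Matching constants: q = -6p + 6q + 1 ⇒ q = \frac{37}{25}.
General: T(n) = A·(6)^n + \frac{7 n}{5} + \frac{37}{25}.
Apply T(0) = 7: A + \frac{37}{25} = 7 ⇒ A = \frac{138}{25}.
So T(n) = \frac{138 \cdot 6^{n}}{25} + \frac{7 n}{5} + \frac{37}{25}.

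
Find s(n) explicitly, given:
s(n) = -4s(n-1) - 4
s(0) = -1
First-order linear non-homogeneous.
Homogeneous solution: s_h(n) = A·(-4)^n.
Try constant particular solution s_p = K: K = -4K - 4 ⇒ K = - \frac{4}{5}.
General: s(n) = A·(-4)^n - \frac{4}{5}.
Apply s(0) = -1: A - \frac{4}{5} = -1 ⇒ A = - \frac{1}{5}.
So s(n) = - \frac{\left(-4\right)^{n}}{5} - \frac{4}{5}.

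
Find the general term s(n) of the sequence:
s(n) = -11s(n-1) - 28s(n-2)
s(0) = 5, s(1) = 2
Characteristic equation: x² + 11x + 28 = 0, which factors as (x - (-7))(x - (-4)) = 0.
Roots r₁ = -7, r₂ = -4 (distinct).
General solution: s(n) = A·(-7)^n + B·(-4)^n.
From s(0) = 5: A + B = 5.
From s(1) = 2: -7A - 4B = 2.
Solving: A = - \frac{22}{3}, B = \frac{37}{3}.
So s(n) = \frac{37 \left(-4\right)^{n}}{3} - \frac{22 \left(-7\right)^{n}}{3}.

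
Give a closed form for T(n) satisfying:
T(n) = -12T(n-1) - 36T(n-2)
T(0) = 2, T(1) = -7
Characteristic equation: x² + 12x + 36 = 0, which is (x - (-6))².
Repeated root r = -6.
General solution: T(n) = (A + Bn)·(-6)^n.
From T(0) = 2: A = 2.
From T(1) = -7: (A + B)·(-6) = -7 ⇒ B = - \frac{5}{6}.
So T(n) = \left(2 - \frac{5 n}{6}\right) \cdot (-6)^n.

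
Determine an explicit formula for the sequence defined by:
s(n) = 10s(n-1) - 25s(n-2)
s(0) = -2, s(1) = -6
Characteristic equation: x² - 10x + 25 = 0, which is (x - (5))².
Repeated root r = 5.
General solution: s(n) = (A + Bn)·(5)^n.
From s(0) = -2: A = -2.
From s(1) = -6: (A + B)·(5) = -6 ⇒ B = \frac{4}{5}.
So s(n) = \left(\frac{4 n}{5} - 2\right) \cdot (5)^n.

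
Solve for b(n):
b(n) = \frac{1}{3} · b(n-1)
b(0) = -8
Pure geometric recurrence with ratio \frac{1}{3}.
By induction b(n) = b(0) · (\frac{1}{3})^n = - 8 \cdot 3^{- n}.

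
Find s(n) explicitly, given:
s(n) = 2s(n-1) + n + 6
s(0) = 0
First-order linear with linear forcing.
Homogeneous solution: s_h(n) = A·(2)^n.
Try particular s_p(n) = pn + q. Substituting:
  pn + q = 2(p(n-1) + q) + n + 6.
Matching the n-coefficient: p = 2p + 1 ⇒ p = -1.
Matching constants: q = -2p + 2q + 6 ⇒ q = -8.
General: s(n) = A·(2)^n - n - 8.
Apply s(0) = 0: A - 8 = 0 ⇒ A = 8.
So s(n) = 8 \cdot 2^{n} - n - 8.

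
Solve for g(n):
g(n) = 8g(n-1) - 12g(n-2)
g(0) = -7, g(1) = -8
Characteristic equation: x² - 8x + 12 = 0, which factors as (x - (6))(x - (2)) = 0.
Roots r₁ = 6, r₂ = 2 (distinct).
General solution: g(n) = A·(6)^n + B·(2)^n.
From g(0) = -7: A + B = -7.
From g(1) = -8: 6A + 2B = -8.
Solving: A = \frac{3}{2}, B = - \frac{17}{2}.
So g(n) = - \frac{17 \cdot 2^{n}}{2} + \frac{3 \cdot 6^{n}}{2}.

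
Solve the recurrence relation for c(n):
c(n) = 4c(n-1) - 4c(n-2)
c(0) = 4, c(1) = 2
Characteristic equation: x² - 4x + 4 = 0, which is (x - (2))².
Repeated root r = 2.
General solution: c(n) = (A + Bn)·(2)^n.
From c(0) = 4: A = 4.
From c(1) = 2: (A + B)·(2) = 2 ⇒ B = -3.
So c(n) = \left(4 - 3 n\right) \cdot (2)^n.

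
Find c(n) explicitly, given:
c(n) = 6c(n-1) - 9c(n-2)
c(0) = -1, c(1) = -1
Characteristic equation: x² - 6x + 9 = 0, which is (x - (3))².
Repeated root r = 3.
General solution: c(n) = (A + Bn)·(3)^n.
From c(0) = -1: A = -1.
From c(1) = -1: (A + B)·(3) = -1 ⇒ B = \frac{2}{3}.
So c(n) = \left(\frac{2 n}{3} - 1\right) \cdot (3)^n.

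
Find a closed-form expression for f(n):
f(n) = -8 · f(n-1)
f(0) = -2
Pure geometric recurrence with ratio -8.
By induction f(n) = f(0) · (-8)^n = - 2 \left(-8\right)^{n}.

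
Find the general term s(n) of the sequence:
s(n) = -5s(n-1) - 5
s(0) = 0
First-order linear non-homogeneous.
Homogeneous solution: s_h(n) = A·(-5)^n.
Try constant particular solution s_p = K: K = -5K - 5 ⇒ K = - \frac{5}{6}.
General: s(n) = A·(-5)^n - \frac{5}{6}.
Apply s(0) = 0: A - \frac{5}{6} = 0 ⇒ A = \frac{5}{6}.
So s(n) = \frac{5 \left(-5\right)^{n}}{6} - \frac{5}{6}.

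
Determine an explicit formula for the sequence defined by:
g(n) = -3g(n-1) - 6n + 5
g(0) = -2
First-order linear with linear forcing.
Homogeneous solution: g_h(n) = A·(-3)^n.
Try particular g_p(n) = pn + q. Substituting:
  pn + q = -3(p(n-1) + q) - 6n + 5.
Matching the n-coefficient: p = -3p - 6 ⇒ p = - \frac{3}{2}.
Matching constants: q = 3p - 3q + 5 ⇒ q = \frac{1}{8}.
General: g(n) = A·(-3)^n - \frac{3 n}{2} + \frac{1}{8}.
Apply g(0) = -2: A + \frac{1}{8} = -2 ⇒ A = - \frac{17}{8}.
So g(n) = - \frac{17 \left(-3\right)^{n}}{8} - \frac{3 n}{2} + \frac{1}{8}.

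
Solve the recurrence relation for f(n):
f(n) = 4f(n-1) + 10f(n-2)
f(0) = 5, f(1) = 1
Characteristic equation: x² - 4x - 10 = 0.
Discriminant Δ = (4)² + 4·(10) = 56.
Roots r₁,₂ = (4 ± √56)/2, so r₁ = 2 + \sqrt{14}, r₂ = 2 - \sqrt{14}.
General solution: f(n) = A·r₁^n + B·r₂^n.
From the initial conditions, A + B = 5 and r₁A + r₂B = 1.
Since r₁ - r₂ = √56: A = (1 - (5)r₂)/√56 = \frac{5}{2} - \frac{9 \sqrt{14}}{28}, and B = 5 - A = \frac{9 \sqrt{14}}{28} + \frac{5}{2}.
So f(n) = \left(\frac{5}{2} - \frac{9 \sqrt{14}}{28}\right)\left(2 + \sqrt{14}\right)^n + \left(\frac{9 \sqrt{14}}{28} + \frac{5}{2}\right)\left(2 - \sqrt{14}\right)^n.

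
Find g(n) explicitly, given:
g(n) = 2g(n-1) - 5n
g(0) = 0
First-order linear with linear forcing.
Homogeneous solution: g_h(n) = A·(2)^n.
Try particular g_p(n) = pn + q. Substituting:
  pn + q = 2(p(n-1) + q) - 5n.
Matching the n-coefficient: p = 2p - 5 ⇒ p = 5.
Matching constants: q = -2p + 2q ⇒ q = 10.
General: g(n) = A·(2)^n + 5 n + 10.
Apply g(0) = 0: A + 10 = 0 ⇒ A = -10.
So g(n) = - 10 \cdot 2^{n} + 5 n + 10.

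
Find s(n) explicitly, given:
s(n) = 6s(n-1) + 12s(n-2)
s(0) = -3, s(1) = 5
Characteristic equation: x² - 6x - 12 = 0.
Discriminant Δ = (6)² + 4·(12) = 84.
Roots r₁,₂ = (6 ± √84)/2, so r₁ = 3 + \sqrt{21}, r₂ = 3 - \sqrt{21}.
General solution: s(n) = A·r₁^n + B·r₂^n.
From the initial conditions, A + B = -3 and r₁A + r₂B = 5.
Since r₁ - r₂ = √84: A = (5 - (-3)r₂)/√84 = - \frac{3}{2} + \frac{\sqrt{21}}{3}, and B = -3 - A = - \frac{\sqrt{21}}{3} - \frac{3}{2}.
So s(n) = \left(- \frac{3}{2} + \frac{\sqrt{21}}{3}\right)\left(3 + \sqrt{21}\right)^n + \left(- \frac{\sqrt{21}}{3} - \frac{3}{2}\right)\left(3 - \sqrt{21}\right)^n.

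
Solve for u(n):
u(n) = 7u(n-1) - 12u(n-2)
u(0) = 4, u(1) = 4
Characteristic equation: x² - 7x + 12 = 0, which factors as (x - (4))(x - (3)) = 0.
Roots r₁ = 4, r₂ = 3 (distinct).
General solution: u(n) = A·(4)^n + B·(3)^n.
From u(0) = 4: A + B = 4.
From u(1) = 4: 4A + 3B = 4.
Solving: A = -8, B = 12.
So u(n) = 12 \cdot 3^{n} - 8 \cdot 4^{n}.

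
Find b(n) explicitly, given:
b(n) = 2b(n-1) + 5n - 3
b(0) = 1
First-order linear with linear forcing.
Homogeneous solution: b_h(n) = A·(2)^n.
Try particular b_p(n) = pn + q. Substituting:
  pn + q = 2(p(n-1) + q) + 5n - 3.
Matching the n-coefficient: p = 2p + 5 ⇒ p = -5.
Matching constants: q = -2p + 2q - 3 ⇒ q = -7.
General: b(n) = A·(2)^n - 5 n - 7.
Apply b(0) = 1: A - 7 = 1 ⇒ A = 8.
So b(n) = 8 \cdot 2^{n} - 5 n - 7.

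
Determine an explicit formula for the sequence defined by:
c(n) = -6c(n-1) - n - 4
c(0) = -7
First-order linear with linear forcing.
Homogeneous solution: c_h(n) = A·(-6)^n.
Try particular c_p(n) = pn + q. Substituting:
  pn + q = -6(p(n-1) + q) - n - 4.
Matching the n-coefficient: p = -6p - 1 ⇒ p = - \frac{1}{7}.
Matching constants: q = 6p - 6q - 4 ⇒ q = - \frac{34}{49}.
General: c(n) = A·(-6)^n - \frac{n}{7} - \frac{34}{49}.
Apply c(0) = -7: A - \frac{34}{49} = -7 ⇒ A = - \frac{309}{49}.
So c(n) = - \frac{309 \left(-6\right)^{n}}{49} - \frac{n}{7} - \frac{34}{49}.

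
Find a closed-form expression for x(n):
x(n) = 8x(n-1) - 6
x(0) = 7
First-order linear non-homogeneous.
Homogeneous solution: x_h(n) = A·(8)^n.
Try constant particular solution x_p = K: K = 8K - 6 ⇒ K = \frac{6}{7}.
General: x(n) = A·(8)^n + \frac{6}{7}.
Apply x(0) = 7: A + \frac{6}{7} = 7 ⇒ A = \frac{43}{7}.
So x(n) = \frac{43 \cdot 8^{n}}{7} + \frac{6}{7}.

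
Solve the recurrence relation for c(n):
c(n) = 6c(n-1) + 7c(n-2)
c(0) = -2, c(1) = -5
Characteristic equation: x² - 6x - 7 = 0, which factors as (x - (7))(x - (-1)) = 0.
Roots r₁ = 7, r₂ = -1 (distinct).
General solution: c(n) = A·(7)^n + B·(-1)^n.
From c(0) = -2: A + B = -2.
From c(1) = -5: 7A - B = -5.
Solving: A = - \frac{7}{8}, B = - \frac{9}{8}.
So c(n) = - \frac{9 \left(-1\right)^{n}}{8} - \frac{7 \cdot 7^{n}}{8}.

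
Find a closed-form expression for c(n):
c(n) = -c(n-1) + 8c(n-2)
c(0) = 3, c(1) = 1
Characteristic equation: x² + x - 8 = 0.
Discriminant Δ = (-1)² + 4·(8) = 33.
Roots r₁,₂ = (-1 ± √33)/2, so r₁ = - \frac{1}{2} + \frac{\sqrt{33}}{2}, r₂ = - \frac{\sqrt{33}}{2} - \frac{1}{2}.
General solution: c(n) = A·r₁^n + B·r₂^n.
From the initial conditions, A + B = 3 and r₁A + r₂B = 1.
Since r₁ - r₂ = √33: A = (1 - (3)r₂)/√33 = \frac{5 \sqrt{33}}{66} + \frac{3}{2}, and B = 3 - A = \frac{3}{2} - \frac{5 \sqrt{33}}{66}.
So c(n) = \left(\frac{5 \sqrt{33}}{66} + \frac{3}{2}\right)\left(- \frac{1}{2} + \frac{\sqrt{33}}{2}\right)^n + \left(\frac{3}{2} - \frac{5 \sqrt{33}}{66}\right)\left(- \frac{\sqrt{33}}{2} - \frac{1}{2}\right)^n.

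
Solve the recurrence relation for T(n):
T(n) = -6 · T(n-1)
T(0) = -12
Pure geometric recurrence with ratio -6.
By induction T(n) = T(0) · (-6)^n = - 12 \left(-6\right)^{n}.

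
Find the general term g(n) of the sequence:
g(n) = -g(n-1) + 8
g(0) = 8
First-order linear non-homogeneous.
Homogeneous solution: g_h(n) = A·(-1)^n.
Try constant particular solution g_p = K: K = -K + 8 ⇒ K = 4.
General: g(n) = A·(-1)^n + 4.
Apply g(0) = 8: A + 4 = 8 ⇒ A = 4.
So g(n) = 4 \left(-1\right)^{n} + 4.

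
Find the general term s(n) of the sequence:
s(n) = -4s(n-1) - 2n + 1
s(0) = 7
First-order linear with linear forcing.
Homogeneous solution: s_h(n) = A·(-4)^n.
Try particular s_p(n) = pn + q. Substituting:
  pn + q = -4(p(n-1) + q) - 2n + 1.
Matching the n-coefficient: p = -4p - 2 ⇒ p = - \frac{2}{5}.
Matching constants: q = 4p - 4q + 1 ⇒ q = - \frac{3}{25}.
General: s(n) = A·(-4)^n - \frac{2 n}{5} - \frac{3}{25}.
Apply s(0) = 7: A - \frac{3}{25} = 7 ⇒ A = \frac{178}{25}.
So s(n) = \frac{178 \left(-4\right)^{n}}{25} - \frac{2 n}{5} - \frac{3}{25}.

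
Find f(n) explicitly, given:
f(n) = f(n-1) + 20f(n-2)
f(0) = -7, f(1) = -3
Characteristic equation: x² - x - 20 = 0, which factors as (x - (-4))(x - (5)) = 0.
Roots r₁ = -4, r₂ = 5 (distinct).
General solution: f(n) = A·(-4)^n + B·(5)^n.
From f(0) = -7: A + B = -7.
From f(1) = -3: -4A + 5B = -3.
Solving: A = - \frac{32}{9}, B = - \frac{31}{9}.
So f(n) = - \frac{32 \left(-4\right)^{n}}{9} - \frac{31 \cdot 5^{n}}{9}.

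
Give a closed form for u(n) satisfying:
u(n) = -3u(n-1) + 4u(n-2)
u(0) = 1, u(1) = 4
Characteristic equation: x² + 3x - 4 = 0, which factors as (x - (1))(x - (-4)) = 0.
Roots r₁ = 1, r₂ = -4 (distinct).
General solution: u(n) = A·(1)^n + B·(-4)^n.
From u(0) = 1: A + B = 1.
From u(1) = 4: A - 4B = 4.
Solving: A = \frac{8}{5}, B = - \frac{3}{5}.
So u(n) = \frac{8}{5} - \frac{3 \left(-4\right)^{n}}{5}.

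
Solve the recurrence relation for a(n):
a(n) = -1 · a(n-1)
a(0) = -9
Pure geometric recurrence with ratio -1.
By induction a(n) = a(0) · (-1)^n = - 9 \left(-1\right)^{n}.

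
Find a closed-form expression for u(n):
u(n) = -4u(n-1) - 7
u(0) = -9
First-order linear non-homogeneous.
Homogeneous solution: u_h(n) = A·(-4)^n.
Try constant particular solution u_p = K: K = -4K - 7 ⇒ K = - \frac{7}{5}.
General: u(n) = A·(-4)^n - \frac{7}{5}.
Apply u(0) = -9: A - \frac{7}{5} = -9 ⇒ A = - \frac{38}{5}.
So u(n) = - \frac{38 \left(-4\right)^{n}}{5} - \frac{7}{5}.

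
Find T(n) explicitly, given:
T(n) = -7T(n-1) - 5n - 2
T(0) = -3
First-order linear with linear forcing.
Homogeneous solution: T_h(n) = A·(-7)^n.
Try particular T_p(n) = pn + q. Substituting:
  pn + q = -7(p(n-1) + q) - 5n - 2.
Matching the n-coefficient: p = -7p - 5 ⇒ p = - \frac{5}{8}.
Matching constants: q = 7p - 7q - 2 ⇒ q = - \frac{51}{64}.
General: T(n) = A·(-7)^n - \frac{5 n}{8} - \frac{51}{64}.
Apply T(0) = -3: A - \frac{51}{64} = -3 ⇒ A = - \frac{141}{64}.
So T(n) = - \frac{141 \left(-7\right)^{n}}{64} - \frac{5 n}{8} - \frac{51}{64}.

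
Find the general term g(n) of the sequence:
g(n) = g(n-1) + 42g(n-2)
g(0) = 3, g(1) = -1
Characteristic equation: x² - x - 42 = 0, which factors as (x - (-6))(x - (7)) = 0.
Roots r₁ = -6, r₂ = 7 (distinct).
General solution: g(n) = A·(-6)^n + B·(7)^n.
From g(0) = 3: A + B = 3.
From g(1) = -1: -6A + 7B = -1.
Solving: A = \frac{22}{13}, B = \frac{17}{13}.
So g(n) = \frac{22 \left(-6\right)^{n}}{13} + \frac{17 \cdot 7^{n}}{13}.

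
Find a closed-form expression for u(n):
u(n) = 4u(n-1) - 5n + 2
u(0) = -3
First-order linear with linear forcing.
Homogeneous solution: u_h(n) = A·(4)^n.
Try particular u_p(n) = pn + q. Substituting:
  pn + q = 4(p(n-1) + q) - 5n + 2.
Matching the n-coefficient: p = 4p - 5 ⇒ p = \frac{5}{3}.
Matching constants: q = -4p + 4q + 2 ⇒ q = \frac{14}{9}.
General: u(n) = A·(4)^n + \frac{5 n}{3} + \frac{14}{9}.
Apply u(0) = -3: A + \frac{14}{9} = -3 ⇒ A = - \frac{41}{9}.
So u(n) = - \frac{41 \cdot 4^{n}}{9} + \frac{5 n}{3} + \frac{14}{9}.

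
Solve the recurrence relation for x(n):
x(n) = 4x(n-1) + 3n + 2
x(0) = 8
First-order linear with linear forcing.
Homogeneous solution: x_h(n) = A·(4)^n.
Try particular x_p(n) = pn + q. Substituting:
  pn + q = 4(p(n-1) + q) + 3n + 2.
Matching the n-coefficient: p = 4p + 3 ⇒ p = -1.
Matching constants: q = -4p + 4q + 2 ⇒ q = -2.
General: x(n) = A·(4)^n - n - 2.
Apply x(0) = 8: A - 2 = 8 ⇒ A = 10.
So x(n) = 10 \cdot 4^{n} - n - 2.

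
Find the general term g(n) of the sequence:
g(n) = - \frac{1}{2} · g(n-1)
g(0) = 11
Pure geometric recurrence with ratio - \frac{1}{2}.
By induction g(n) = g(0) · (- \frac{1}{2})^n = 11 \left(- \frac{1}{2}\right)^{n}.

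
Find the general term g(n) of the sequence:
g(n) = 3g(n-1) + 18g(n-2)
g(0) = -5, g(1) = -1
Characteristic equation: x² - 3x - 18 = 0, which factors as (x - (-3))(x - (6)) = 0.
Roots r₁ = -3, r₂ = 6 (distinct).
General solution: g(n) = A·(-3)^n + B·(6)^n.
From g(0) = -5: A + B = -5.
From g(1) = -1: -3A + 6B = -1.
Solving: A = - \frac{29}{9}, B = - \frac{16}{9}.
So g(n) = - \frac{29 \left(-3\right)^{n}}{9} - \frac{16 \cdot 6^{n}}{9}.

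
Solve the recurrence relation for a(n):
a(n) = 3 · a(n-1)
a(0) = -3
Pure geometric recurrence with ratio 3.
By induction a(n) = a(0) · (3)^n = - 3 \cdot 3^{n}.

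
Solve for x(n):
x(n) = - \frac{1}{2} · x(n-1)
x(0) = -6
Pure geometric recurrence with ratio - \frac{1}{2}.
By induction x(n) = x(0) · (- \frac{1}{2})^n = - 6 \left(- \frac{1}{2}\right)^{n}.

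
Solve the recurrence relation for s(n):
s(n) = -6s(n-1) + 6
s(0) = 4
First-order linear non-homogeneous.
Homogeneous solution: s_h(n) = A·(-6)^n.
Try constant particular solution s_p = K: K = -6K + 6 ⇒ K = \frac{6}{7}.
General: s(n) = A·(-6)^n + \frac{6}{7}.
Apply s(0) = 4: A + \frac{6}{7} = 4 ⇒ A = \frac{22}{7}.
So s(n) = \frac{22 \left(-6\right)^{n}}{7} + \frac{6}{7}.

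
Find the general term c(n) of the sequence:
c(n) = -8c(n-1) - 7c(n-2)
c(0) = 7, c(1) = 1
Characteristic equation: x² + 8x + 7 = 0, which factors as (x - (-7))(x - (-1)) = 0.
Roots r₁ = -7, r₂ = -1 (distinct).
General solution: c(n) = A·(-7)^n + B·(-1)^n.
From c(0) = 7: A + B = 7.
From c(1) = 1: -7A - B = 1.
Solving: A = - \frac{4}{3}, B = \frac{25}{3}.
So c(n) = \frac{25 \left(-1\right)^{n}}{3} - \frac{4 \left(-7\right)^{n}}{3}.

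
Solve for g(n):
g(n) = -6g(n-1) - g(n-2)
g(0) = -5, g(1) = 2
Characteristic equation: x² + 6x + 1 = 0.
Discriminant Δ = (-6)² + 4·(-1) = 32.
Roots r₁,₂ = (-6 ± √32)/2, so r₁ = -3 + 2 \sqrt{2}, r₂ = -3 - 2 \sqrt{2}.
General solution: g(n) = A·r₁^n + B·r₂^n.
From the initial conditions, A + B = -5 and r₁A + r₂B = 2.
Since r₁ - r₂ = √32: A = (2 - (-5)r₂)/√32 = - \frac{5}{2} - \frac{13 \sqrt{2}}{8}, and B = -5 - A = - \frac{5}{2} + \frac{13 \sqrt{2}}{8}.
So g(n) = \left(- \frac{5}{2} - \frac{13 \sqrt{2}}{8}\right)\left(-3 + 2 \sqrt{2}\right)^n + \left(- \frac{5}{2} + \frac{13 \sqrt{2}}{8}\right)\left(-3 - 2 \sqrt{2}\right)^n.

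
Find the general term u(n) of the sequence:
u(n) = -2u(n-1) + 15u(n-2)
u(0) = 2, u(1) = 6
Characteristic equation: x² + 2x - 15 = 0, which factors as (x - (3))(x - (-5)) = 0.
Roots r₁ = 3, r₂ = -5 (distinct).
General solution: u(n) = A·(3)^n + B·(-5)^n.
From u(0) = 2: A + B = 2.
From u(1) = 6: 3A - 5B = 6.
Solving: A = 2, B = 0.
So u(n) = 2 \cdot 3^{n}.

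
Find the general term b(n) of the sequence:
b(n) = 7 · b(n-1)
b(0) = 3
Pure geometric recurrence with ratio 7.
By induction b(n) = b(0) · (7)^n = 3 \cdot 7^{n}.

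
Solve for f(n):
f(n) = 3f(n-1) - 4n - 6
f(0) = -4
First-order linear with linear forcing.
Homogeneous solution: f_h(n) = A·(3)^n.
Try particular f_p(n) = pn + q. Substituting:
  pn + q = 3(p(n-1) + q) - 4n - 6.
Matching the n-coefficient: p = 3p - 4 ⇒ p = 2.
Matching constants: q = -3p + 3q - 6 ⇒ q = 6.
General: f(n) = A·(3)^n + 2 n + 6.
Apply f(0) = -4: A + 6 = -4 ⇒ A = -10.
So f(n) = - 10 \cdot 3^{n} + 2 n + 6.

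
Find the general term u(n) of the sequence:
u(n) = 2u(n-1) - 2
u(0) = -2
First-order linear non-homogeneous.
Homogeneous solution: u_h(n) = A·(2)^n.
Try constant particular solution u_p = K: K = 2K - 2 ⇒ K = 2.
General: u(n) = A·(2)^n + 2.
Apply u(0) = -2: A + 2 = -2 ⇒ A = -4.
So u(n) = 2 - 4 \cdot 2^{n}.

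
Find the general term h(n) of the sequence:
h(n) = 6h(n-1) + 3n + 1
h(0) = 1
First-order linear with linear forcing.
Homogeneous solution: h_h(n) = A·(6)^n.
Try particular h_p(n) = pn + q. Substituting:
  pn + q = 6(p(n-1) + q) + 3n + 1.
Matching the n-coefficient: p = 6p + 3 ⇒ p = - \frac{3}{5}.
Matching constants: q = -6p + 6q + 1 ⇒ q = - \frac{23}{25}.
General: h(n) = A·(6)^n - \frac{3 n}{5} - \frac{23}{25}.
Apply h(0) = 1: A - \frac{23}{25} = 1 ⇒ A = \frac{48}{25}.
So h(n) = \frac{48 \cdot 6^{n}}{25} - \frac{3 n}{5} - \frac{23}{25}.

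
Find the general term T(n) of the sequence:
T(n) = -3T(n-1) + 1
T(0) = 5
First-order linear non-homogeneous.
Homogeneous solution: T_h(n) = A·(-3)^n.
Try constant particular solution T_p = K: K = -3K + 1 ⇒ K = \frac{1}{4}.
General: T(n) = A·(-3)^n + \frac{1}{4}.
Apply T(0) = 5: A + \frac{1}{4} = 5 ⇒ A = \frac{19}{4}.
So T(n) = \frac{19 \left(-3\right)^{n}}{4} + \frac{1}{4}.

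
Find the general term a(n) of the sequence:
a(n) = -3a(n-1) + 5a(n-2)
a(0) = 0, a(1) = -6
Characteristic equation: x² + 3x - 5 = 0.
Discriminant Δ = (-3)² + 4·(5) = 29.
Roots r₁,₂ = (-3 ± √29)/2, so r₁ = - \frac{3}{2} + \frac{\sqrt{29}}{2}, r₂ = - \frac{\sqrt{29}}{2} - \frac{3}{2}.
General solution: a(n) = A·r₁^n + B·r₂^n.
From the initial conditions, A + B = 0 and r₁A + r₂B = -6.
Since r₁ - r₂ = √29: A = (-6 - (0)r₂)/√29 = - \frac{6 \sqrt{29}}{29}, and B = 0 - A = \frac{6 \sqrt{29}}{29}.
So a(n) = \left(- \frac{6 \sqrt{29}}{29}\right)\left(- \frac{3}{2} + \frac{\sqrt{29}}{2}\right)^n + \left(\frac{6 \sqrt{29}}{29}\right)\left(- \frac{\sqrt{29}}{2} - \frac{3}{2}\right)^n.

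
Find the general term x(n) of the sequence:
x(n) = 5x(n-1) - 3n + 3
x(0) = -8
First-order linear with linear forcing.
Homogeneous solution: x_h(n) = A·(5)^n.
Try particular x_p(n) = pn + q. Substituting:
  pn + q = 5(p(n-1) + q) - 3n + 3.
Matching the n-coefficient: p = 5p - 3 ⇒ p = \frac{3}{4}.
Matching constants: q = -5p + 5q + 3 ⇒ q = \frac{3}{16}.
General: x(n) = A·(5)^n + \frac{3 n}{4} + \frac{3}{16}.
Apply x(0) = -8: A + \frac{3}{16} = -8 ⇒ A = - \frac{131}{16}.
So x(n) = - \frac{131 \cdot 5^{n}}{16} + \frac{3 n}{4} + \frac{3}{16}.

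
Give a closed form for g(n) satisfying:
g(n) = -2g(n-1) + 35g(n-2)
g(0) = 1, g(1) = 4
Characteristic equation: x² + 2x - 35 = 0, which factors as (x - (5))(x - (-7)) = 0.
Roots r₁ = 5, r₂ = -7 (distinct).
General solution: g(n) = A·(5)^n + B·(-7)^n.
From g(0) = 1: A + B = 1.
From g(1) = 4: 5A - 7B = 4.
Solving: A = \frac{11}{12}, B = \frac{1}{12}.
So g(n) = \frac{\left(-7\right)^{n}}{12} + \frac{11 \cdot 5^{n}}{12}.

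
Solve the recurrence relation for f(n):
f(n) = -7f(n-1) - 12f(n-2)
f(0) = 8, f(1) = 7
Characteristic equation: x² + 7x + 12 = 0, which factors as (x - (-4))(x - (-3)) = 0.
Roots r₁ = -4, r₂ = -3 (distinct).
General solution: f(n) = A·(-4)^n + B·(-3)^n.
From f(0) = 8: A + B = 8.
From f(1) = 7: -4A - 3B = 7.
Solving: A = -31, B = 39.
So f(n) = 39 \left(-3\right)^{n} - 31 \left(-4\right)^{n}.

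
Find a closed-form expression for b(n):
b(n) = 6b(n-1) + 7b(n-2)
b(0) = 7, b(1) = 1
Characteristic equation: x² - 6x - 7 = 0, which factors as (x - (-1))(x - (7)) = 0.
Roots r₁ = -1, r₂ = 7 (distinct).
General solution: b(n) = A·(-1)^n + B·(7)^n.
From b(0) = 7: A + B = 7.
From b(1) = 1: -A + 7B = 1.
Solving: A = 6, B = 1.
So b(n) = 6 \left(-1\right)^{n} + 7^{n}.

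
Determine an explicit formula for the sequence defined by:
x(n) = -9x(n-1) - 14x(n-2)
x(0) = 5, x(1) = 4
Characteristic equation: x² + 9x + 14 = 0, which factors as (x - (-7))(x - (-2)) = 0.
Roots r₁ = -7, r₂ = -2 (distinct).
General solution: x(n) = A·(-7)^n + B·(-2)^n.
From x(0) = 5: A + B = 5.
From x(1) = 4: -7A - 2B = 4.
Solving: A = - \frac{14}{5}, B = \frac{39}{5}.
So x(n) = \frac{39 \left(-2\right)^{n}}{5} - \frac{14 \left(-7\right)^{n}}{5}.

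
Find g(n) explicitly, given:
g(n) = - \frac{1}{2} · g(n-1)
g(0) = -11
Pure geometric recurrence with ratio - \frac{1}{2}.
By induction g(n) = g(0) · (- \frac{1}{2})^n = - 11 \left(- \frac{1}{2}\right)^{n}.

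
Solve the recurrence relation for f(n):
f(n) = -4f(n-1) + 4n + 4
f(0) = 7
First-order linear with linear forcing.
Homogeneous solution: f_h(n) = A·(-4)^n.
Try particular f_p(n) = pn + q. Substituting:
  pn + q = -4(p(n-1) + q) + 4n + 4.
Matching the n-coefficient: p = -4p + 4 ⇒ p = \frac{4}{5}.
Matching constants: q = 4p - 4q + 4 ⇒ q = \frac{36}{25}.
General: f(n) = A·(-4)^n + \frac{4 n}{5} + \frac{36}{25}.
Apply f(0) = 7: A + \frac{36}{25} = 7 ⇒ A = \frac{139}{25}.
So f(n) = \frac{139 \left(-4\right)^{n}}{25} + \frac{4 n}{5} + \frac{36}{25}.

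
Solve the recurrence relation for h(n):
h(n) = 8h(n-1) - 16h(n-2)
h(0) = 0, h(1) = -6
Characteristic equation: x² - 8x + 16 = 0, which is (x - (4))².
Repeated root r = 4.
General solution: h(n) = (A + Bn)·(4)^n.
From h(0) = 0: A = 0.
From h(1) = -6: (A + B)·(4) = -6 ⇒ B = - \frac{3}{2}.
So h(n) = \left(- \frac{3 n}{2}\right) \cdot (4)^n.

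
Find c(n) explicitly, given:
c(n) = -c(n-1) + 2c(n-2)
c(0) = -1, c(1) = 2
Characteristic equation: x² + x - 2 = 0, which factors as (x - (1))(x - (-2)) = 0.
Roots r₁ = 1, r₂ = -2 (distinct).
General solution: c(n) = A·(1)^n + B·(-2)^n.
From c(0) = -1: A + B = -1.
From c(1) = 2: A - 2B = 2.
Solving: A = 0, B = -1.
So c(n) = - \left(-2\right)^{n}.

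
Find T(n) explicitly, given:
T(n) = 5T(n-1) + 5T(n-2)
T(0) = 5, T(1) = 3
Characteristic equation: x² - 5x - 5 = 0.
Discriminant Δ = (5)² + 4·(5) = 45.
Roots r₁,₂ = (5 ± √45)/2, so r₁ = \frac{5}{2} + \frac{3 \sqrt{5}}{2}, r₂ = \frac{5}{2} - \frac{3 \sqrt{5}}{2}.
General solution: T(n) = A·r₁^n + B·r₂^n.
From the initial conditions, A + B = 5 and r₁A + r₂B = 3.
Since r₁ - r₂ = √45: A = (3 - (5)r₂)/√45 = \frac{5}{2} - \frac{19 \sqrt{5}}{30}, and B = 5 - A = \frac{19 \sqrt{5}}{30} + \frac{5}{2}.
So T(n) = \left(\frac{5}{2} - \frac{19 \sqrt{5}}{30}\right)\left(\frac{5}{2} + \frac{3 \sqrt{5}}{2}\right)^n + \left(\frac{19 \sqrt{5}}{30} + \frac{5}{2}\right)\left(\frac{5}{2} - \frac{3 \sqrt{5}}{2}\right)^n.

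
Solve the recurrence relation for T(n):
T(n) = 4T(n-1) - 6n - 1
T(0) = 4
First-order linear with linear forcing.
Homogeneous solution: T_h(n) = A·(4)^n.
Try particular T_p(n) = pn + q. Substituting:
  pn + q = 4(p(n-1) + q) - 6n - 1.
Matching the n-coefficient: p = 4p - 6 ⇒ p = 2.
Matching constants: q = -4p + 4q - 1 ⇒ q = 3.
General: T(n) = A·(4)^n + 2 n + 3.
Apply T(0) = 4: A + 3 = 4 ⇒ A = 1.
So T(n) = 4^{n} + 2 n + 3.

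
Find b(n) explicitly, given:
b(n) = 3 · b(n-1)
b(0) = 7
Pure geometric recurrence with ratio 3.
By induction b(n) = b(0) · (3)^n = 7 \cdot 3^{n}.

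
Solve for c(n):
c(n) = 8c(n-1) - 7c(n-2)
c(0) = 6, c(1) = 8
Characteristic equation: x² - 8x + 7 = 0, which factors as (x - (1))(x - (7)) = 0.
Roots r₁ = 1, r₂ = 7 (distinct).
General solution: c(n) = A·(1)^n + B·(7)^n.
From c(0) = 6: A + B = 6.
From c(1) = 8: A + 7B = 8.
Solving: A = \frac{17}{3}, B = \frac{1}{3}.
So c(n) = \frac{7^{n}}{3} + \frac{17}{3}.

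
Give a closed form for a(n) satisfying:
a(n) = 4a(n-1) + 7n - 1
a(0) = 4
First-order linear with linear forcing.
Homogeneous solution: a_h(n) = A·(4)^n.
Try particular a_p(n) = pn + q. Substituting:
  pn + q = 4(p(n-1) + q) + 7n - 1.
Matching the n-coefficient: p = 4p + 7 ⇒ p = - \frac{7}{3}.
Matching constants: q = -4p + 4q - 1 ⇒ q = - \frac{25}{9}.
General: a(n) = A·(4)^n - \frac{7 n}{3} - \frac{25}{9}.
Apply a(0) = 4: A - \frac{25}{9} = 4 ⇒ A = \frac{61}{9}.
So a(n) = \frac{61 \cdot 4^{n}}{9} - \frac{7 n}{3} - \frac{25}{9}.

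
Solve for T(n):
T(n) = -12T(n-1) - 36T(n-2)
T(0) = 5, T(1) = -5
Characteristic equation: x² + 12x + 36 = 0, which is (x - (-6))².
Repeated root r = -6.
General solution: T(n) = (A + Bn)·(-6)^n.
From T(0) = 5: A = 5.
From T(1) = -5: (A + B)·(-6) = -5 ⇒ B = - \frac{25}{6}.
So T(n) = \left(5 - \frac{25 n}{6}\right) \cdot (-6)^n.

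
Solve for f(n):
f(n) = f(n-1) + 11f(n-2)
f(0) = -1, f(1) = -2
Characteristic equation: x² - x - 11 = 0.
Discriminant Δ = (1)² + 4·(11) = 45.
Roots r₁,₂ = (1 ± √45)/2, so r₁ = \frac{1}{2} + \frac{3 \sqrt{5}}{2}, r₂ = \frac{1}{2} - \frac{3 \sqrt{5}}{2}.
General solution: f(n) = A·r₁^n + B·r₂^n.
From the initial conditions, A + B = -1 and r₁A + r₂B = -2.
Since r₁ - r₂ = √45: A = (-2 - (-1)r₂)/√45 = - \frac{1}{2} - \frac{\sqrt{5}}{10}, and B = -1 - A = - \frac{1}{2} + \frac{\sqrt{5}}{10}.
So f(n) = \left(- \frac{1}{2} - \frac{\sqrt{5}}{10}\right)\left(\frac{1}{2} + \frac{3 \sqrt{5}}{2}\right)^n + \left(- \frac{1}{2} + \frac{\sqrt{5}}{10}\right)\left(\frac{1}{2} - \frac{3 \sqrt{5}}{2}\right)^n.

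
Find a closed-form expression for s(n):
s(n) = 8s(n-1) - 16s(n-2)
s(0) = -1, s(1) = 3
Characteristic equation: x² - 8x + 16 = 0, which is (x - (4))².
Repeated root r = 4.
General solution: s(n) = (A + Bn)·(4)^n.
From s(0) = -1: A = -1.
From s(1) = 3: (A + B)·(4) = 3 ⇒ B = \frac{7}{4}.
So s(n) = \left(\frac{7 n}{4} - 1\right) \cdot (4)^n.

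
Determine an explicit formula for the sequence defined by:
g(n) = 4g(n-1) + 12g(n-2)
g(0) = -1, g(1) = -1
Characteristic equation: x² - 4x - 12 = 0, which factors as (x - (6))(x - (-2)) = 0.
Roots r₁ = 6, r₂ = -2 (distinct).
General solution: g(n) = A·(6)^n + B·(-2)^n.
From g(0) = -1: A + B = -1.
From g(1) = -1: 6A - 2B = -1.
Solving: A = - \frac{3}{8}, B = - \frac{5}{8}.
So g(n) = - \frac{5 \left(-2\right)^{n}}{8} - \frac{3 \cdot 6^{n}}{8}.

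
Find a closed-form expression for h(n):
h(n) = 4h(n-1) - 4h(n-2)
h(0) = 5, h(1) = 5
Characteristic equation: x² - 4x + 4 = 0, which is (x - (2))².
Repeated root r = 2.
General solution: h(n) = (A + Bn)·(2)^n.
From h(0) = 5: A = 5.
From h(1) = 5: (A + B)·(2) = 5 ⇒ B = - \frac{5}{2}.
So h(n) = \left(5 - \frac{5 n}{2}\right) \cdot (2)^n.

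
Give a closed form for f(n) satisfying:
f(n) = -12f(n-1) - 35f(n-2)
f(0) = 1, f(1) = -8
Characteristic equation: x² + 12x + 35 = 0, which factors as (x - (-7))(x - (-5)) = 0.
Roots r₁ = -7, r₂ = -5 (distinct).
General solution: f(n) = A·(-7)^n + B·(-5)^n.
From f(0) = 1: A + B = 1.
From f(1) = -8: -7A - 5B = -8.
Solving: A = \frac{3}{2}, B = - \frac{1}{2}.
So f(n) = - \frac{\left(-5\right)^{n}}{2} + \frac{3 \left(-7\right)^{n}}{2}.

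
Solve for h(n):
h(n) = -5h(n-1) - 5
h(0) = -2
First-order linear non-homogeneous.
Homogeneous solution: h_h(n) = A·(-5)^n.
Try constant particular solution h_p = K: K = -5K - 5 ⇒ K = - \frac{5}{6}.
General: h(n) = A·(-5)^n - \frac{5}{6}.
Apply h(0) = -2: A - \frac{5}{6} = -2 ⇒ A = - \frac{7}{6}.
So h(n) = - \frac{7 \left(-5\right)^{n}}{6} - \frac{5}{6}.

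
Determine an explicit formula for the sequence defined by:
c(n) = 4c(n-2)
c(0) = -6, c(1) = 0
Characteristic equation: x² - 4 = 0, which factors as (x - (-2))(x - (2)) = 0.
Roots r₁ = -2, r₂ = 2 (distinct).
General solution: c(n) = A·(-2)^n + B·(2)^n.
From c(0) = -6: A + B = -6.
From c(1) = 0: -2A + 2B = 0.
Solving: A = -3, B = -3.
So c(n) = - 3 \left(-2\right)^{n} - 3 \cdot 2^{n}.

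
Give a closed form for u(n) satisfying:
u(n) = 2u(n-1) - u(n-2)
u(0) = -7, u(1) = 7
Characteristic equation: x² - 2x + 1 = 0, which is (x - (1))².
Repeated root r = 1.
General solution: u(n) = (A + Bn)·(1)^n.
From u(0) = -7: A = -7.
From u(1) = 7: (A + B)·(1) = 7 ⇒ B = 14.
So u(n) = \left(14 n - 7\right) \cdot (1)^n.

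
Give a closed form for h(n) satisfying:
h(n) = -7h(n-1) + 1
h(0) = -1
First-order linear non-homogeneous.
Homogeneous solution: h_h(n) = A·(-7)^n.
Try constant particular solution h_p = K: K = -7K + 1 ⇒ K = \frac{1}{8}.
General: h(n) = A·(-7)^n + \frac{1}{8}.
Apply h(0) = -1: A + \frac{1}{8} = -1 ⇒ A = - \frac{9}{8}.
So h(n) = \frac{1}{8} - \frac{9 \left(-7\right)^{n}}{8}.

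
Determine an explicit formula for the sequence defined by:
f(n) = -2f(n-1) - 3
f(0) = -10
First-order linear non-homogeneous.
Homogeneous solution: f_h(n) = A·(-2)^n.
Try constant particular solution f_p = K: K = -2K - 3 ⇒ K = -1.
General: f(n) = A·(-2)^n - 1.
Apply f(0) = -10: A - 1 = -10 ⇒ A = -9.
So f(n) = - 9 \left(-2\right)^{n} - 1.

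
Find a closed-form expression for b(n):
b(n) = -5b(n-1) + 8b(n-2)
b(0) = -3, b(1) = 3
Characteristic equation: x² + 5x - 8 = 0.
Discriminant Δ = (-5)² + 4·(8) = 57.
Roots r₁,₂ = (-5 ± √57)/2, so r₁ = - \frac{5}{2} + \frac{\sqrt{57}}{2}, r₂ = - \frac{\sqrt{57}}{2} - \frac{5}{2}.
General solution: b(n) = A·r₁^n + B·r₂^n.
From the initial conditions, A + B = -3 and r₁A + r₂B = 3.
Since r₁ - r₂ = √57: A = (3 - (-3)r₂)/√57 = - \frac{3}{2} - \frac{3 \sqrt{57}}{38}, and B = -3 - A = - \frac{3}{2} + \frac{3 \sqrt{57}}{38}.
So b(n) = \left(- \frac{3}{2} - \frac{3 \sqrt{57}}{38}\right)\left(- \frac{5}{2} + \frac{\sqrt{57}}{2}\right)^n + \left(- \frac{3}{2} + \frac{3 \sqrt{57}}{38}\right)\left(- \frac{\sqrt{57}}{2} - \frac{5}{2}\right)^n.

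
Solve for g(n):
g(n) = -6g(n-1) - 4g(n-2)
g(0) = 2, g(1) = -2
Characteristic equation: x² + 6x + 4 = 0.
Discriminant Δ = (-6)² + 4·(-4) = 20.
Roots r₁,₂ = (-6 ± √20)/2, so r₁ = -3 + \sqrt{5}, r₂ = -3 - \sqrt{5}.
General solution: g(n) = A·r₁^n + B·r₂^n.
From the initial conditions, A + B = 2 and r₁A + r₂B = -2.
Since r₁ - r₂ = √20: A = (-2 - (2)r₂)/√20 = \frac{2 \sqrt{5}}{5} + 1, and B = 2 - A = 1 - \frac{2 \sqrt{5}}{5}.
So g(n) = \left(\frac{2 \sqrt{5}}{5} + 1\right)\left(-3 + \sqrt{5}\right)^n + \left(1 - \frac{2 \sqrt{5}}{5}\right)\left(-3 - \sqrt{5}\right)^n.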